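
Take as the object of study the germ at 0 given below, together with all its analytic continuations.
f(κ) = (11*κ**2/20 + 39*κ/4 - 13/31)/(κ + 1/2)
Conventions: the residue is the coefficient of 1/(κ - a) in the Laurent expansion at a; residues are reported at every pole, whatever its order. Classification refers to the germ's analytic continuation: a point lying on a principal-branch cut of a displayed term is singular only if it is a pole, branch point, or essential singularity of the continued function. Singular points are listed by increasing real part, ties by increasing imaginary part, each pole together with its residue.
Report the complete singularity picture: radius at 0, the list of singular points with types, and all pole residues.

Denominator factor (κ + 1/2): pole of order 1 at -1/2, modulus 1/2.
The radius of convergence is the smallest modulus among the singular points: 1/2.
At the order-1 pole -1/2 set g(κ) = (κ - (-1/2))*f(κ) = 11*κ**2/20 + 39*κ/4 - 13/31.
Simple pole: residue = g(a) at a = -1/2, which is -12789/2480.

Radius of convergence at 0: 1/2.
At -1/2: a pole of order 1; residue -12789/2480.


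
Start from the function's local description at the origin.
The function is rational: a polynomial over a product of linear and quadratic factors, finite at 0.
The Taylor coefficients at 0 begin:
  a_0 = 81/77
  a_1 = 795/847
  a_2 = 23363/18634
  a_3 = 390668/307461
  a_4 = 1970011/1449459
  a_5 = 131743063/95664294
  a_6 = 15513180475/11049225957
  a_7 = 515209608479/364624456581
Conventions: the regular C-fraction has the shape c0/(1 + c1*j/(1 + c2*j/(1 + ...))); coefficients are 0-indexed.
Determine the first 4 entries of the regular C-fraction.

The regular C-fraction coefficients are [81/77, -265/297, -6347/14310, 3265827/3363910].

Taylor coefficients (read off): a_0 = 81/77, a_1 = 795/847, a_2 = 23363/18634, a_3 = 390668/307461.
c0 = a_0 = 81/77. Peel one level at a time: if S = 1 + c*j/S' with S'(0) = 1, then c is the j-coefficient of S and S' = c*j/(S - 1).
S_1 = c0/f = 1 + (-265/297)*j + (-577/1458)*j^2 + ...; c1 = -265/297.
S_2 = c1*j/(S_1 - 1) = 1 + (-6347/14310)*j + (1088609/2528100)*j^2 + ...; c2 = -6347/14310.
S_3 = c2*j/(S_2 - 1) = 1 + (3265827/3363910)*j + ...; c3 = 3265827/3363910.


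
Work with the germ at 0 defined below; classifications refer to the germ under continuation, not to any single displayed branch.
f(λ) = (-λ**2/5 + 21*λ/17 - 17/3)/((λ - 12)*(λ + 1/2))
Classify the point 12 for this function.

The point is a pole of order 1.

The denominator factor λ - 12 vanishes at 12 and appears to the power 1; the numerator there equals -5009/255, nonzero, and no other factor vanishes.
Hence a pole whose order is the multiplicity, 1.


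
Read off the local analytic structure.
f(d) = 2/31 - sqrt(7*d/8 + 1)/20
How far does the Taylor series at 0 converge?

Branch term (-1/20)*sqrt(1 - d/(-8/7)): its argument vanishes at d = -8/7, a square-root branch point, modulus 8/7.
The radius of convergence is the smallest modulus among the singular points: 8/7.

The radius of convergence is 8/7.


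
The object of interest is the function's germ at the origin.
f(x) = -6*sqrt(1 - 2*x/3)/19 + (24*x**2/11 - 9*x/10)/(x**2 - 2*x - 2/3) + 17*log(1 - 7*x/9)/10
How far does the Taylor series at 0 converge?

Denominator factor (x**2 - 2*x - 2/3): discriminant 20/3, real irrational roots 1 + (1/3)*sqrt(15) and 1 - (1/3)*sqrt(15); poles of order 1, moduli 1 + (1/3)*sqrt(15) and -1 + (1/3)*sqrt(15).
Branch term (17/10)*log(1 - x/(9/7)): its argument vanishes at x = 9/7, a logarithmic branch point, modulus 9/7.
Branch term (-6/19)*sqrt(1 - x/(3/2)): its argument vanishes at x = 3/2, a square-root branch point, modulus 3/2.
The radius of convergence is the smallest modulus among the singular points: -1 + (1/3)*sqrt(15).

The radius of convergence is -1 + (1/3)*sqrt(15).


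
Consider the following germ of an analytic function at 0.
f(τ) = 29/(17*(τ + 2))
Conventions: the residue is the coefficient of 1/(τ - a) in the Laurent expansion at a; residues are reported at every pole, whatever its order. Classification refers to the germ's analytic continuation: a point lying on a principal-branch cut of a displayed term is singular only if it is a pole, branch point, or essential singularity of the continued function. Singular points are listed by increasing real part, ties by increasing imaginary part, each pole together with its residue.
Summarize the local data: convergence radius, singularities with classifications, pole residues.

Radius of convergence at 0: 2.
At -2: a pole of order 1; residue 29/17.

Denominator factor (τ + 2): pole of order 1 at -2, modulus 2.
The radius of convergence is the smallest modulus among the singular points: 2.
At the order-1 pole -2 set g(τ) = (τ - (-2))*f(τ) = 29/17.
Simple pole: residue = g(a) at a = -2, which is 29/17.


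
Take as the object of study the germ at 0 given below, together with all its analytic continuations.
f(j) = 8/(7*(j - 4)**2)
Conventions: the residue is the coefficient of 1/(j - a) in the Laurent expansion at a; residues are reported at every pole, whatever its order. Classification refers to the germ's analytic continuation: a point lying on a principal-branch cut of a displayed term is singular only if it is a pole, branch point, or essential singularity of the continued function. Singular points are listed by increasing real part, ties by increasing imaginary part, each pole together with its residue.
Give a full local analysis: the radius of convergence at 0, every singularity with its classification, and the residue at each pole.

Denominator factor (j - 4)^2: pole of order 2 at 4, modulus 4.
The radius of convergence is the smallest modulus among the singular points: 4.
At the order-2 pole 4 set g(j) = (j - (4))^2*f(j) = 8/7.
Order-2 pole: residue = g'(a); g'(4) = 0, so the residue is 0.

Radius of convergence at 0: 4.
At 4: a pole of order 2; residue 0.


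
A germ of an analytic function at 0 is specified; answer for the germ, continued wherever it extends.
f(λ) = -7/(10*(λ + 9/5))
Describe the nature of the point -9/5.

The denominator factor λ + 9/5 vanishes at -9/5 and appears to the power 1; the numerator there equals -7/10, nonzero, and no other factor vanishes.
Hence a pole whose order is the multiplicity, 1.

The point is a pole of order 1.


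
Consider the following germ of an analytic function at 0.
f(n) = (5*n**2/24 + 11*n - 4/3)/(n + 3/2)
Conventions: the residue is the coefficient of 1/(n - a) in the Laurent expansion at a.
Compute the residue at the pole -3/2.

At the order-1 pole -3/2 set g(n) = (n - (-3/2))*f(n) = 5*n**2/24 + 11*n - 4/3.
Simple pole: residue = g(a) at a = -3/2, which is -1667/96.

The residue is -1667/96.


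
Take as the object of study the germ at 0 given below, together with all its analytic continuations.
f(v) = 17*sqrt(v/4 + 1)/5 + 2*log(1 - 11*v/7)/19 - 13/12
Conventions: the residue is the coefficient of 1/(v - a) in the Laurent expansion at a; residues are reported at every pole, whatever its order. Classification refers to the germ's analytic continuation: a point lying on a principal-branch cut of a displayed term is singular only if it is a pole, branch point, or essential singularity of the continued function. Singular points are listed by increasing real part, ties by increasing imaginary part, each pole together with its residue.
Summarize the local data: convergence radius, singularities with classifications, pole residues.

Radius of convergence at 0: 7/11.
At -4: an algebraic (square-root) branch point.
At 7/11: a logarithmic branch point.

Branch term (17/5)*sqrt(1 - v/(-4)): its argument vanishes at v = -4, a square-root branch point, modulus 4.
Branch term (2/19)*log(1 - v/(7/11)): its argument vanishes at v = 7/11, a logarithmic branch point, modulus 7/11.
The radius of convergence is the smallest modulus among the singular points: 7/11.
List the singular points by increasing real part (a conjugate pair: the negative imaginary part first).


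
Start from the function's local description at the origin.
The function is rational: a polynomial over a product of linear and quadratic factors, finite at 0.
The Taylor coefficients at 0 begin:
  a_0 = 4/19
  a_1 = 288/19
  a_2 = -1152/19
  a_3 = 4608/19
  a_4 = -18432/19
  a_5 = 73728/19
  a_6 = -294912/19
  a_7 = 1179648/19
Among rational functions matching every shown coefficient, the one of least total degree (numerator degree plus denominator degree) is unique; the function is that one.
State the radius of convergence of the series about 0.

The radius of convergence is 1/4.

No rational of total degree below 2 reproduces all 8 coefficients; solving the [1/1] Pade equations on them gives f(u) = (4*u + 1/19)/(u + 1/4), whose expansion matches every shown term.
Denominator factor (u + 1/4): pole of order 1 at -1/4, modulus 1/4.
The radius of convergence is the smallest modulus among the singular points: 1/4.


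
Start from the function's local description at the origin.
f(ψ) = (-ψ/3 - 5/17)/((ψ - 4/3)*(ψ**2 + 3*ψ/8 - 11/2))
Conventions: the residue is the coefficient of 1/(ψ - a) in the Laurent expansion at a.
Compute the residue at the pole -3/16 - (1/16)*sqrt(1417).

The residue is -113/986 + (5379/1397162)*sqrt(1417).

The factor ψ**2 + 3*ψ/8 - 11/2 splits as (ψ - a)(ψ - a') with a = -3/16 - (1/16)*sqrt(1417), a' = -3/16 + (1/16)*sqrt(1417). At the order-1 pole a set g(ψ) = (ψ - a)*f(ψ) = [(-ψ/3 - 5/17)/(ψ - 4/3)] / (ψ - a').
Simple pole: residue = g(a) at a = -3/16 - (1/16)*sqrt(1417), which is -113/986 + (5379/1397162)*sqrt(1417).


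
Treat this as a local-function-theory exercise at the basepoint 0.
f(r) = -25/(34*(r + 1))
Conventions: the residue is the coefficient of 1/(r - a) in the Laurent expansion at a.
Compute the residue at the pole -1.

At the order-1 pole -1 set g(r) = (r - (-1))*f(r) = -25/34.
Simple pole: residue = g(a) at a = -1, which is -25/34.

The residue is -25/34.


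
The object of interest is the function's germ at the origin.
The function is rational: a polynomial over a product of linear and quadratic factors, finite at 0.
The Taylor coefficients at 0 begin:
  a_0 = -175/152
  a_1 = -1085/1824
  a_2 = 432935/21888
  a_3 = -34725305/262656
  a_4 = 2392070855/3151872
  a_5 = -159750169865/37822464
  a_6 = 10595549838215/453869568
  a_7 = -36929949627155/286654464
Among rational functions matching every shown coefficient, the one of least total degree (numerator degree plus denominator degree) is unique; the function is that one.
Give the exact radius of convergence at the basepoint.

No rational of total degree below 5 reproduces all 8 coefficients; solving the [2/3] Pade equations on them gives f(ε) = (33*ε**2/14 - 4*ε - 10/19)/((ε + 4/5)*(ε**2 + 10*ε/3 + 4/7)), whose expansion matches every shown term.
Denominator factor (ε + 4/5): pole of order 1 at -4/5, modulus 4/5.
Denominator factor (ε**2 + 10*ε/3 + 4/7): discriminant 556/63, real irrational roots -5/3 + (1/21)*sqrt(973) and -5/3 - (1/21)*sqrt(973); poles of order 1, moduli 5/3 - (1/21)*sqrt(973) and 5/3 + (1/21)*sqrt(973).
The radius of convergence is the smallest modulus among the singular points: 5/3 - (1/21)*sqrt(973).

The radius of convergence is 5/3 - (1/21)*sqrt(973).


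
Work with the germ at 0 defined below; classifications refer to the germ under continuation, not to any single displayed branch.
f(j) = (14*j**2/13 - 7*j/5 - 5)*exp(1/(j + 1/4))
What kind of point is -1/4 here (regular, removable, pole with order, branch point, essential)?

The exponent 1/(j - (-1/4)) has a pole at -1/4, so exp(1/(j - (-1/4))) takes every nonzero value near it: an essential singularity (not a pole of any order).

The point is an essential singularity.


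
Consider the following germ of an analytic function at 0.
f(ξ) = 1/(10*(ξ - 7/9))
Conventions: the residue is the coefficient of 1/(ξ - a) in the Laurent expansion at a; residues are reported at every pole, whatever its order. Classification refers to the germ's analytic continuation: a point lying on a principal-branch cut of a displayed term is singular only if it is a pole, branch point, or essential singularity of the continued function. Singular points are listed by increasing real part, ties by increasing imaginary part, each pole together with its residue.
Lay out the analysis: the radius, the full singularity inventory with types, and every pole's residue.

Radius of convergence at 0: 7/9.
At 7/9: a pole of order 1; residue 1/10.

Denominator factor (ξ - 7/9): pole of order 1 at 7/9, modulus 7/9.
The radius of convergence is the smallest modulus among the singular points: 7/9.
At the order-1 pole 7/9 set g(ξ) = (ξ - (7/9))*f(ξ) = 1/10.
Simple pole: residue = g(a) at a = 7/9, which is 1/10.


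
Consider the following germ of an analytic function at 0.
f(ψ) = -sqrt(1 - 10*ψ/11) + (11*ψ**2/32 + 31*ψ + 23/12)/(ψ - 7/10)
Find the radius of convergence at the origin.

Denominator factor (ψ - 7/10): pole of order 1 at 7/10, modulus 7/10.
Branch term (-1)*sqrt(1 - ψ/(11/10)): its argument vanishes at ψ = 11/10, a square-root branch point, modulus 11/10.
The radius of convergence is the smallest modulus among the singular points: 7/10.

The radius of convergence is 7/10.


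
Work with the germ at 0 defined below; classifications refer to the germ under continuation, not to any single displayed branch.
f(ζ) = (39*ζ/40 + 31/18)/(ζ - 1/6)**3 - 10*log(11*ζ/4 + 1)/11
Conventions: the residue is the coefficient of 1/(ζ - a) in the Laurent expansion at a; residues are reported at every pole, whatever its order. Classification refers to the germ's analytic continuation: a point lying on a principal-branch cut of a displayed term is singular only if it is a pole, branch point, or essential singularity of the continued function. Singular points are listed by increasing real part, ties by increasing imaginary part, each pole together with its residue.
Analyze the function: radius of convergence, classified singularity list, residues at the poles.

Radius of convergence at 0: 1/6.
At -4/11: a logarithmic branch point.
At 1/6: a pole of order 3; residue 0.

Denominator factor (ζ - 1/6)^3: pole of order 3 at 1/6, modulus 1/6.
Branch term (-10/11)*log(1 - ζ/(-4/11)): its argument vanishes at ζ = -4/11, a logarithmic branch point, modulus 4/11.
The radius of convergence is the smallest modulus among the singular points: 1/6.
The branch term is analytic at 1/6 and contributes nothing to the residue; only the rational part matters.
At the order-3 pole 1/6 set g(ζ) = (ζ - (1/6))^3*(rational part) = 39*ζ/40 + 31/18.
Order-3 pole: residue = g''(a)/2; g''(1/6) = 0, so the residue is 0.
List the singular points by increasing real part (a conjugate pair: the negative imaginary part first).


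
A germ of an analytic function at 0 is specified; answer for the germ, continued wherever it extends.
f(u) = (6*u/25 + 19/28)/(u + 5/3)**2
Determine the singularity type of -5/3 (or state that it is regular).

The point is a pole of order 2.

The denominator factor u + 5/3 vanishes at -5/3 and appears to the power 2; the numerator there equals 39/140, nonzero, and no other factor vanishes.
Hence a pole whose order is the multiplicity, 2.


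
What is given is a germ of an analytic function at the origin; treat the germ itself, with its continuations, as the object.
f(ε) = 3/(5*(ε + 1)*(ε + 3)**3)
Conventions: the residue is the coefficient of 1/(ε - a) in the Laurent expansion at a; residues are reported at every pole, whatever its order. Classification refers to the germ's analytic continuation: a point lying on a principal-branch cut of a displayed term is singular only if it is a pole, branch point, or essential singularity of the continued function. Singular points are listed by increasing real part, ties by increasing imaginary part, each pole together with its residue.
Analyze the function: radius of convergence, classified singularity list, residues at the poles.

Denominator factor (ε + 3)^3: pole of order 3 at -3, modulus 3.
Denominator factor (ε + 1): pole of order 1 at -1, modulus 1.
The radius of convergence is the smallest modulus among the singular points: 1.
At the order-3 pole -3 set g(ε) = (ε - (-3))^3*f(ε) = 3/(5*(ε + 1)).
Order-3 pole: residue = g''(a)/2; g''(-3) = -3/20, so the residue is -3/40.
At the order-1 pole -1 set g(ε) = (ε - (-1))*f(ε) = 3/(5*(ε + 3)**3).
Simple pole: residue = g(a) at a = -1, which is 3/40.
List the singular points by increasing real part (a conjugate pair: the negative imaginary part first).

Radius of convergence at 0: 1.
At -3: a pole of order 3; residue -3/40.
At -1: a pole of order 1; residue 3/40.


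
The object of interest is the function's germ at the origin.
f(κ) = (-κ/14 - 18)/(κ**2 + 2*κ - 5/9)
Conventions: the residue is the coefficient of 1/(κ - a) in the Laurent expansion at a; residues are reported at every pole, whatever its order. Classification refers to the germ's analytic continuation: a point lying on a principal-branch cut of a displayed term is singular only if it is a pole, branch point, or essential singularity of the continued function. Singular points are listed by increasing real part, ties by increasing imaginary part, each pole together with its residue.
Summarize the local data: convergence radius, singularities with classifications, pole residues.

Radius of convergence at 0: -1 + (1/3)*sqrt(14).
At -1 - (1/3)*sqrt(14): a pole of order 1; residue -1/28 + (753/392)*sqrt(14).
At -1 + (1/3)*sqrt(14): a pole of order 1; residue -1/28 - (753/392)*sqrt(14).

Denominator factor (κ**2 + 2*κ - 5/9): discriminant 56/9, real irrational roots -1 + (1/3)*sqrt(14) and -1 - (1/3)*sqrt(14); poles of order 1, moduli -1 + (1/3)*sqrt(14) and 1 + (1/3)*sqrt(14).
The radius of convergence is the smallest modulus among the singular points: -1 + (1/3)*sqrt(14).
The factor κ**2 + 2*κ - 5/9 splits as (κ - a)(κ - a') with a = -1 - (1/3)*sqrt(14), a' = -1 + (1/3)*sqrt(14). At the order-1 pole a set g(κ) = (κ - a)*f(κ) = [-κ/14 - 18] / (κ - a').
Simple pole: residue = g(a) at a = -1 - (1/3)*sqrt(14), which is -1/28 + (753/392)*sqrt(14).
The factor κ**2 + 2*κ - 5/9 splits as (κ - a)(κ - a') with a = -1 + (1/3)*sqrt(14), a' = -1 - (1/3)*sqrt(14). At the order-1 pole a set g(κ) = (κ - a)*f(κ) = [-κ/14 - 18] / (κ - a').
Simple pole: residue = g(a) at a = -1 + (1/3)*sqrt(14), which is -1/28 - (753/392)*sqrt(14).
List the singular points by increasing real part (a conjugate pair: the negative imaginary part first).


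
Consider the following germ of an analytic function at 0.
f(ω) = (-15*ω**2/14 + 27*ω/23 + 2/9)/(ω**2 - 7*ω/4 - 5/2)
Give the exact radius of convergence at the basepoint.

The radius of convergence is -7/8 + (1/8)*sqrt(209).

Denominator factor (ω**2 - 7*ω/4 - 5/2): discriminant 209/16, real irrational roots 7/8 + (1/8)*sqrt(209) and 7/8 - (1/8)*sqrt(209); poles of order 1, moduli 7/8 + (1/8)*sqrt(209) and -7/8 + (1/8)*sqrt(209).
The radius of convergence is the smallest modulus among the singular points: -7/8 + (1/8)*sqrt(209).


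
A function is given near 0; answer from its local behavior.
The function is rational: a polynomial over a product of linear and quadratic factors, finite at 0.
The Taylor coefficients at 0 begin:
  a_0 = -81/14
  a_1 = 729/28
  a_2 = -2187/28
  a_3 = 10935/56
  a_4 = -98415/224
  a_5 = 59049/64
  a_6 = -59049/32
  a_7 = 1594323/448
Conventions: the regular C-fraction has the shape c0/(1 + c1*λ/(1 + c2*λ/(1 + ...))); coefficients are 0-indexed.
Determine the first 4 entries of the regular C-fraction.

Taylor coefficients (read off): a_0 = -81/14, a_1 = 729/28, a_2 = -2187/28, a_3 = 10935/56.
c0 = a_0 = -81/14. Peel one level at a time: if S = 1 + c*λ/S' with S'(0) = 1, then c is the λ-coefficient of S and S' = c*λ/(S - 1).
S_1 = c0/f = 1 + (9/2)*λ + (27/4)*λ^2 + ...; c1 = 9/2.
S_2 = c1*λ/(S_1 - 1) = 1 + (-3/2)*λ + (3/2)*λ^2 + ...; c2 = -3/2.
S_3 = c2*λ/(S_2 - 1) = 1 + (1)*λ + ...; c3 = 1.

The regular C-fraction coefficients are [-81/14, 9/2, -3/2, 1].


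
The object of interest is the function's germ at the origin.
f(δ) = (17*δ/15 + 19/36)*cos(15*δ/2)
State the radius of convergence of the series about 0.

The factor cos(15*δ/2) is entire and contributes no finite singular point.
The polynomial part has no poles.
No finite singular points: the Taylor series at 0 converges everywhere.

The radius of convergence is infinite.


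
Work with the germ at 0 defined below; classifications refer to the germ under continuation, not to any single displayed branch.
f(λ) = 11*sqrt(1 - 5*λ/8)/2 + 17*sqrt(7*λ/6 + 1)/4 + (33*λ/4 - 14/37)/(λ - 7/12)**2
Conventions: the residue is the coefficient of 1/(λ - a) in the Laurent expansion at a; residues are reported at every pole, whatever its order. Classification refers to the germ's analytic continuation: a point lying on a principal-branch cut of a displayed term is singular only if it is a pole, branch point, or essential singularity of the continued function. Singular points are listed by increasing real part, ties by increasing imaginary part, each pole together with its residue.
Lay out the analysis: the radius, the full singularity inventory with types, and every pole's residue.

Denominator factor (λ - 7/12)^2: pole of order 2 at 7/12, modulus 7/12.
Branch term (11/2)*sqrt(1 - λ/(8/5)): its argument vanishes at λ = 8/5, a square-root branch point, modulus 8/5.
Branch term (17/4)*sqrt(1 - λ/(-6/7)): its argument vanishes at λ = -6/7, a square-root branch point, modulus 6/7.
The radius of convergence is the smallest modulus among the singular points: 7/12.
The branch terms are analytic at 7/12 and contribute nothing to the residue; only the rational part matters.
At the order-2 pole 7/12 set g(λ) = (λ - (7/12))^2*(rational part) = 33*λ/4 - 14/37.
Order-2 pole: residue = g'(a); g'(7/12) = 33/4, so the residue is 33/4.
List the singular points by increasing real part (a conjugate pair: the negative imaginary part first).

Radius of convergence at 0: 7/12.
At -6/7: an algebraic (square-root) branch point.
At 7/12: a pole of order 2; residue 33/4.
At 8/5: an algebraic (square-root) branch point.


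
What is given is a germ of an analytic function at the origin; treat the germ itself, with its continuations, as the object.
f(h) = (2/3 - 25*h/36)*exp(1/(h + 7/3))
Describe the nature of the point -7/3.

The point is an essential singularity.

The exponent 1/(h - (-7/3)) has a pole at -7/3, so exp(1/(h - (-7/3))) takes every nonzero value near it: an essential singularity (not a pole of any order).


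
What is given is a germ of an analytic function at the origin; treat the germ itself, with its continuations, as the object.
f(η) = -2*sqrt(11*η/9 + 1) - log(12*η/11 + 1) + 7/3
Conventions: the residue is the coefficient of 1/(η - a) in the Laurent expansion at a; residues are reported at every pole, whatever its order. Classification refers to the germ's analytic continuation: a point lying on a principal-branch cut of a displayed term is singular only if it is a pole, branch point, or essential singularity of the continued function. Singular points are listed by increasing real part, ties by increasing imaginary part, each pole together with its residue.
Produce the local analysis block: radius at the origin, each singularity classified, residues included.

Branch term (-1)*log(1 - η/(-11/12)): its argument vanishes at η = -11/12, a logarithmic branch point, modulus 11/12.
Branch term (-2)*sqrt(1 - η/(-9/11)): its argument vanishes at η = -9/11, a square-root branch point, modulus 9/11.
The radius of convergence is the smallest modulus among the singular points: 9/11.
List the singular points by increasing real part (a conjugate pair: the negative imaginary part first).

Radius of convergence at 0: 9/11.
At -11/12: a logarithmic branch point.
At -9/11: an algebraic (square-root) branch point.


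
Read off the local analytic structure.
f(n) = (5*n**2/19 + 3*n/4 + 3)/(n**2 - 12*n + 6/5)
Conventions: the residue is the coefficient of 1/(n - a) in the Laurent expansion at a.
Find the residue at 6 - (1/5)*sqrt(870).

The residue is 297/152 - (331/4408)*sqrt(870).

The factor n**2 - 12*n + 6/5 splits as (n - a)(n - a') with a = 6 - (1/5)*sqrt(870), a' = 6 + (1/5)*sqrt(870). At the order-1 pole a set g(n) = (n - a)*f(n) = [5*n**2/19 + 3*n/4 + 3] / (n - a').
Simple pole: residue = g(a) at a = 6 - (1/5)*sqrt(870), which is 297/152 - (331/4408)*sqrt(870).


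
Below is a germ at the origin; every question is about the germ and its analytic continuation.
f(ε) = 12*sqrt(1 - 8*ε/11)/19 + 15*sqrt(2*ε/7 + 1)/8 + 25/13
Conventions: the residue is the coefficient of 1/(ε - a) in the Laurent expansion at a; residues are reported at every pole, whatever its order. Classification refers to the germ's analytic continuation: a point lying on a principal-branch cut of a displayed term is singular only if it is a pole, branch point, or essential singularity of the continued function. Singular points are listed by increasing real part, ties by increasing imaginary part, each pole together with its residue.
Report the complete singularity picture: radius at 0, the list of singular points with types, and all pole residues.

Branch term (12/19)*sqrt(1 - ε/(11/8)): its argument vanishes at ε = 11/8, a square-root branch point, modulus 11/8.
Branch term (15/8)*sqrt(1 - ε/(-7/2)): its argument vanishes at ε = -7/2, a square-root branch point, modulus 7/2.
The radius of convergence is the smallest modulus among the singular points: 11/8.
List the singular points by increasing real part (a conjugate pair: the negative imaginary part first).

Radius of convergence at 0: 11/8.
At -7/2: an algebraic (square-root) branch point.
At 11/8: an algebraic (square-root) branch point.


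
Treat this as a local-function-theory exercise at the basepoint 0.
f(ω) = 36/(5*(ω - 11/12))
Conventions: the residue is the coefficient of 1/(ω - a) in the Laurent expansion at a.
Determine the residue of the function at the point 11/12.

The residue is 36/5.

At the order-1 pole 11/12 set g(ω) = (ω - (11/12))*f(ω) = 36/5.
Simple pole: residue = g(a) at a = 11/12, which is 36/5.


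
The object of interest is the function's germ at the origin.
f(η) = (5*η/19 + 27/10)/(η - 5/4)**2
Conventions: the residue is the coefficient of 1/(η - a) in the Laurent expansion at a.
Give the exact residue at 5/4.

The residue is 5/19.

At the order-2 pole 5/4 set g(η) = (η - (5/4))^2*f(η) = 5*η/19 + 27/10.
Order-2 pole: residue = g'(a); g'(5/4) = 5/19, so the residue is 5/19.


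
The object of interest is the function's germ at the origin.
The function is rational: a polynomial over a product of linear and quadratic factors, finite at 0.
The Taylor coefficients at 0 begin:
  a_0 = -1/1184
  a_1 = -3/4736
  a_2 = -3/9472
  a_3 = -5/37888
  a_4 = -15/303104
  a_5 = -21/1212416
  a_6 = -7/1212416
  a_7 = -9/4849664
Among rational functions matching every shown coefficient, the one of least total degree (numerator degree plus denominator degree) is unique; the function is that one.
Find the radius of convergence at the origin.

No rational of total degree below 3 reproduces all 8 coefficients; solving the [0/3] Pade equations on them gives f(w) = 2/(37*(w - 4)**3), whose expansion matches every shown term.
Denominator factor (w - 4)^3: pole of order 3 at 4, modulus 4.
The radius of convergence is the smallest modulus among the singular points: 4.

The radius of convergence is 4.


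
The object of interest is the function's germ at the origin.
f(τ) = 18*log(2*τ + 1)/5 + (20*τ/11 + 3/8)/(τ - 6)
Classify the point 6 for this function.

The denominator factor τ - 6 vanishes at 6 and appears to the power 1; the numerator there equals 993/88, nonzero, and no other factor vanishes.
The branch terms are analytic at this point.
Hence a pole whose order is the multiplicity, 1.

The point is a pole of order 1.


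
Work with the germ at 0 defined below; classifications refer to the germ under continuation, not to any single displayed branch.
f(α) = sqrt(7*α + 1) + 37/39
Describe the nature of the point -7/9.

The point is a regular point.

There is no denominator, hence no pole anywhere.
Branch term sqrt(1 - α/(-1/7)): argument at -7/9 is -40/9, nonzero, so -7/9 is not its branch point (a point on a principal cut is still regular for the continued germ).
So the germ continues analytically to -7/9.


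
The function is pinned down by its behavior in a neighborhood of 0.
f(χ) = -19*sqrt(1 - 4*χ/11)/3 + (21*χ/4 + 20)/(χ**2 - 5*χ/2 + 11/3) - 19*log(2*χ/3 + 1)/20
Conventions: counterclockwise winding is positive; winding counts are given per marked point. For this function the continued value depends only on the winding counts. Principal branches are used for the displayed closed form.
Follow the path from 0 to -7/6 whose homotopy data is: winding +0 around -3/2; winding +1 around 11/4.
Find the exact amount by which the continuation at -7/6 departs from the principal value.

The rational part is single-valued and drops out of the difference; each branch term changes only by its own monodromy.
(-19/3)*sqrt(1 - χ/(11/4)): winding +1 is odd, the square root flips sign, contributing -2*(-19/3)*sqrt(1 - (-7/6)/(11/4)) = -2*(-19/3)*sqrt(47/33) = (38/99)*sqrt(1551).
(-19/20)*log(1 - χ/(-3/2)): winding 0 around -3/2, so this term returns to its principal value, contribution 0.
Summing the contributions at χ = -7/6 gives (38/99)*sqrt(1551).

Continued minus principal equals (38/99)*sqrt(1551).


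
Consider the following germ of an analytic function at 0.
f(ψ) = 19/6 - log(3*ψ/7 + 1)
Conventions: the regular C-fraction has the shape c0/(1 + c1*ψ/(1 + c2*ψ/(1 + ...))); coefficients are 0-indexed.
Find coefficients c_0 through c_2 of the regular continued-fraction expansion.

Taylor coefficients (expand at 0): a_0 = 19/6, a_1 = -3/7, a_2 = 9/98.
c0 = a_0 = 19/6. Peel one level at a time: if S = 1 + c*ψ/S' with S'(0) = 1, then c is the ψ-coefficient of S and S' = c*ψ/(S - 1).
S_1 = c0/f = 1 + (18/133)*ψ + (-27/2527)*ψ^2 + ...; c1 = 18/133.
S_2 = c1*ψ/(S_1 - 1) = 1 + (3/38)*ψ + ...; c2 = 3/38.

The regular C-fraction coefficients are [19/6, 18/133, 3/38].


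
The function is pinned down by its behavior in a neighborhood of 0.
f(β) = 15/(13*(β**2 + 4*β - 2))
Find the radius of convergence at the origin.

The radius of convergence is -2 + sqrt(6).

Denominator factor (β**2 + 4*β - 2): discriminant 24, real irrational roots -2 + sqrt(6) and -2 - sqrt(6); poles of order 1, moduli -2 + sqrt(6) and 2 + sqrt(6).
The radius of convergence is the smallest modulus among the singular points: -2 + sqrt(6).


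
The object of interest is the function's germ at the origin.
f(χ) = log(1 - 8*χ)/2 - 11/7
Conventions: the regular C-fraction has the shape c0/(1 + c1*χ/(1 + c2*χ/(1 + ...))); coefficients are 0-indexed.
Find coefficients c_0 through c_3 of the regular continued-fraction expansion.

The regular C-fraction coefficients are [-11/7, -28/11, -16/11, -11/3].

Taylor coefficients (expand at 0): a_0 = -11/7, a_1 = -4, a_2 = -16, a_3 = -256/3.
c0 = a_0 = -11/7. Peel one level at a time: if S = 1 + c*χ/S' with S'(0) = 1, then c is the χ-coefficient of S and S' = c*χ/(S - 1).
S_1 = c0/f = 1 + (-28/11)*χ + (-448/121)*χ^2 + ...; c1 = -28/11.
S_2 = c1*χ/(S_1 - 1) = 1 + (-16/11)*χ + (-16/3)*χ^2 + ...; c2 = -16/11.
S_3 = c2*χ/(S_2 - 1) = 1 + (-11/3)*χ + ...; c3 = -11/3.


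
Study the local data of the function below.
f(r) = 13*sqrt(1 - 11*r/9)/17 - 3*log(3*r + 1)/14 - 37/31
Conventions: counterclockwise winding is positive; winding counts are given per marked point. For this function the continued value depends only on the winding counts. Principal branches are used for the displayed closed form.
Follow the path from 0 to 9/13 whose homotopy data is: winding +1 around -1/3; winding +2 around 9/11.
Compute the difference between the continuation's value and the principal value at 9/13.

The rational part is single-valued and drops out of the difference; each branch term changes only by its own monodromy.
(-3/14)*log(1 - r/(-1/3)): each positive loop around -1/3 adds 2*pi*i to the log, so winding +1 contributes (-3/14)*(1)*2*pi*i = -(3/7)*pi*i.
(13/17)*sqrt(1 - r/(9/11)): winding +2 is even, the square root returns to the same sheet, contribution 0.
Summing the contributions at r = 9/13 gives -(3/7)*pi*i.

Continued minus principal equals -(3/7)*pi*i.


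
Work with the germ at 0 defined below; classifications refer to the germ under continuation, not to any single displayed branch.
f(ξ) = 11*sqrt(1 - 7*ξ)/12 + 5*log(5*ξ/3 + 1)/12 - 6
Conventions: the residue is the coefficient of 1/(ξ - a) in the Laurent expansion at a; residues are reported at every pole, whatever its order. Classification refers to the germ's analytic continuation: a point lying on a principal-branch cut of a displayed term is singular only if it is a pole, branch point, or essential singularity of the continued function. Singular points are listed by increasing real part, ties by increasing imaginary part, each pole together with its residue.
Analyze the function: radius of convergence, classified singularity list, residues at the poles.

Radius of convergence at 0: 1/7.
At -3/5: a logarithmic branch point.
At 1/7: an algebraic (square-root) branch point.

Branch term (11/12)*sqrt(1 - ξ/(1/7)): its argument vanishes at ξ = 1/7, a square-root branch point, modulus 1/7.
Branch term (5/12)*log(1 - ξ/(-3/5)): its argument vanishes at ξ = -3/5, a logarithmic branch point, modulus 3/5.
The radius of convergence is the smallest modulus among the singular points: 1/7.
List the singular points by increasing real part (a conjugate pair: the negative imaginary part first).


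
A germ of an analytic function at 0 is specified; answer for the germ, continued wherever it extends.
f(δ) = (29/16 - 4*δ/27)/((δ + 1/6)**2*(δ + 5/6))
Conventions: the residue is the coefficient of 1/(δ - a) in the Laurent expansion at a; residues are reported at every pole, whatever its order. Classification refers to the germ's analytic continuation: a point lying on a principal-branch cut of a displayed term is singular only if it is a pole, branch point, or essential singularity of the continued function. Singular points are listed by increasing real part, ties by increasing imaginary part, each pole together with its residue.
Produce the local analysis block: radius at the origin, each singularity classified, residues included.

Radius of convergence at 0: 1/6.
At -5/6: a pole of order 1; residue 2509/576.
At -1/6: a pole of order 2; residue -2509/576.

Denominator factor (δ + 1/6)^2: pole of order 2 at -1/6, modulus 1/6.
Denominator factor (δ + 5/6): pole of order 1 at -5/6, modulus 5/6.
The radius of convergence is the smallest modulus among the singular points: 1/6.
At the order-1 pole -5/6 set g(δ) = (δ - (-5/6))*f(δ) = (29/16 - 4*δ/27)/(δ + 1/6)**2.
Simple pole: residue = g(a) at a = -5/6, which is 2509/576.
At the order-2 pole -1/6 set g(δ) = (δ - (-1/6))^2*f(δ) = (29/16 - 4*δ/27)/(δ + 5/6).
Order-2 pole: residue = g'(a); g'(-1/6) = -2509/576, so the residue is -2509/576.
List the singular points by increasing real part (a conjugate pair: the negative imaginary part first).


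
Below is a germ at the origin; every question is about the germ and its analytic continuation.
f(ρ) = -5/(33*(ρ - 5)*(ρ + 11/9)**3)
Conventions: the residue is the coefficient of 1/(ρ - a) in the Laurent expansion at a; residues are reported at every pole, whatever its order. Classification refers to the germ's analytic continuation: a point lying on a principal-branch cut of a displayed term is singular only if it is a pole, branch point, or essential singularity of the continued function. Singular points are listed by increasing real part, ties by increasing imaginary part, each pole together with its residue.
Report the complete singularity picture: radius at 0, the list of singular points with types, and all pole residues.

Radius of convergence at 0: 11/9.
At -11/9: a pole of order 3; residue 1215/1931776.
At 5: a pole of order 1; residue -1215/1931776.

Denominator factor (ρ + 11/9)^3: pole of order 3 at -11/9, modulus 11/9.
Denominator factor (ρ - 5): pole of order 1 at 5, modulus 5.
The radius of convergence is the smallest modulus among the singular points: 11/9.
At the order-3 pole -11/9 set g(ρ) = (ρ - (-11/9))^3*f(ρ) = -5/(33*(ρ - 5)).
Order-3 pole: residue = g''(a)/2; g''(-11/9) = 1215/965888, so the residue is 1215/1931776.
At the order-1 pole 5 set g(ρ) = (ρ - (5))*f(ρ) = -5/(33*(ρ + 11/9)**3).
Simple pole: residue = g(a) at a = 5, which is -1215/1931776.
List the singular points by increasing real part (a conjugate pair: the negative imaginary part first).


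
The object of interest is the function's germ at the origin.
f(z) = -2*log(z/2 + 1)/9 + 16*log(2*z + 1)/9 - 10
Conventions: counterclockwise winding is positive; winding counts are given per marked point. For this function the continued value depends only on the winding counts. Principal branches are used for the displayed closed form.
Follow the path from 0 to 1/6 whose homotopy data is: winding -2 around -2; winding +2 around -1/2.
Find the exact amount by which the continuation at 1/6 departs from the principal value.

Continued minus principal equals (8)*pi*i.

The rational part is single-valued and drops out of the difference; each branch term changes only by its own monodromy.
(16/9)*log(1 - z/(-1/2)): each positive loop around -1/2 adds 2*pi*i to the log, so winding +2 contributes (16/9)*(2)*2*pi*i = (64/9)*pi*i.
(-2/9)*log(1 - z/(-2)): each positive loop around -2 adds 2*pi*i to the log, so winding -2 contributes (-2/9)*(-2)*2*pi*i = (8/9)*pi*i.
Summing the contributions at z = 1/6 gives (8)*pi*i.


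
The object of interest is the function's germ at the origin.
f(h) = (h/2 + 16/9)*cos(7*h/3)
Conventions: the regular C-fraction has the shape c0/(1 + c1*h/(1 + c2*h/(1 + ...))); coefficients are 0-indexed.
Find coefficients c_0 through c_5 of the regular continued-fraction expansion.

Taylor coefficients (expand at 0): a_0 = 16/9, a_1 = 1/2, a_2 = -392/81, a_3 = -49/36, a_4 = 4802/2187, a_5 = 2401/3888.
c0 = a_0 = 16/9. Peel one level at a time: if S = 1 + c*h/S' with S'(0) = 1, then c is the h-coefficient of S and S' = c*h/(S - 1).
S_1 = c0/f = 1 + (-9/32)*h + (25817/9216)*h^2 + ...; c1 = -9/32.
S_2 = c1*h/(S_1 - 1) = 1 + (25817/2592)*h + (1265033/13122)*h^2 + ...; c2 = 25817/2592.
S_3 = c2*h/(S_2 - 1) = 1 + (-784/81)*h + (-1536640/697059)*h^2 + ...; c3 = -784/81.
S_4 = c3*h/(S_3 - 1) = 1 + (-5880/25817)*h + (-32481855/2666069956)*h^2 + ...; c4 = -5880/25817.
S_5 = c4*h/(S_4 - 1) = 1 + (-44193/826144)*h + ...; c5 = -44193/826144.

The regular C-fraction coefficients are [16/9, -9/32, 25817/2592, -784/81, -5880/25817, -44193/826144].


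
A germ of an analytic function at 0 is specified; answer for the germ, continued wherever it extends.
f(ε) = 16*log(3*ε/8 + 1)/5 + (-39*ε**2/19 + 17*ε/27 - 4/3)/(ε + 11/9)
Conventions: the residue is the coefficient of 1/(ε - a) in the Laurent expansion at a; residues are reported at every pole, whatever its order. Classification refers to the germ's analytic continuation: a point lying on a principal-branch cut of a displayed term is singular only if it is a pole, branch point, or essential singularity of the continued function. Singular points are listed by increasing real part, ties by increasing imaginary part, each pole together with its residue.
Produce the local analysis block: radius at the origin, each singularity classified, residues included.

Denominator factor (ε + 11/9): pole of order 1 at -11/9, modulus 11/9.
Branch term (16/5)*log(1 - ε/(-8/3)): its argument vanishes at ε = -8/3, a logarithmic branch point, modulus 8/3.
The radius of convergence is the smallest modulus among the singular points: 11/9.
The branch term is analytic at -11/9 and contributes nothing to the residue; only the rational part matters.
At the order-1 pole -11/9 set g(ε) = (ε - (-11/9))*(rational part) = -39*ε**2/19 + 17*ε/27 - 4/3.
Simple pole: residue = g(a) at a = -11/9, which is -23866/4617.
List the singular points by increasing real part (a conjugate pair: the negative imaginary part first).

Radius of convergence at 0: 11/9.
At -8/3: a logarithmic branch point.
At -11/9: a pole of order 1; residue -23866/4617.
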